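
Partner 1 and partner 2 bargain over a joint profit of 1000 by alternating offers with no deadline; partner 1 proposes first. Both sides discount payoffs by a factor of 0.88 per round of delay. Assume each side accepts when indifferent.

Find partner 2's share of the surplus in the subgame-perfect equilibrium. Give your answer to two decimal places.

468.09

In a stationary SPE each proposer offers the other exactly their discounted continuation value.
If partner 1 keeps x when proposing and partner 2 keeps y when proposing, then x = 1000 − 0.88y and y = 1000 − 0.88x.
Solving: x = 1000(1 − 0.88) / (1 − 0.88·0.88) = 120 / 0.2256 ≈ 531.9149.
Partner 2 gets 1000 − 531.9149 ≈ 468.0851.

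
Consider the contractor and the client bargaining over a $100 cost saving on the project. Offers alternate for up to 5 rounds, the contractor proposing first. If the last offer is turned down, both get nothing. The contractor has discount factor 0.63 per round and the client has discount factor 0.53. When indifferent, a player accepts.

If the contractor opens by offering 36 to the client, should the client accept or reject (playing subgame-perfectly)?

Round 5 (the contractor proposes): the client will accept anything ≥ 0, so the contractor offers 0 and keeps 100.
Round 4 (the client proposes): the contractor can get 100 next round, worth 0.63 × 100 = 63 now. The client offers 63 and keeps 100 − 63 = 37.
Round 3 (the contractor proposes): the client can get 37 next round, worth 0.53 × 37 = 19.61 now, so the contractor offers 19.61, keeping 80.39.
Round 2 (the client proposes): the contractor can get 80.39 next round, worth 0.63 × 80.39 = 50.6457 now; the client offers that and keeps 49.3543.
So by rejecting in round 1, the client gets 49.3543 next round, worth 0.53 × 49.3543 = 26.157779 now.
Offer 36 ≥ 26.157779, so the client accepts.

Accept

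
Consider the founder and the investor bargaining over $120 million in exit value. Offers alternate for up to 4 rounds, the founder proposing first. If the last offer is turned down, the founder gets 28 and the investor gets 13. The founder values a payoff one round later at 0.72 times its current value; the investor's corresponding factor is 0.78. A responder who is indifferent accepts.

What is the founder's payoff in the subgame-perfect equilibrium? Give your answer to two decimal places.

Round 4 (the investor proposes): the founder gets 28 if talks fail, so the investor offers 28 and keeps 92.
Round 3 (the founder proposes): the investor can get 92 next round, worth 0.78 × 92 = 71.76 now. The founder offers 71.76 and keeps 120 − 71.76 = 48.24.
Round 2 (the investor proposes): the founder can get 48.24 next round, worth 0.72 × 48.24 = 34.7328 now; the investor offers that and keeps 85.2672.
Round 1 (the founder proposes): the investor can get 85.2672 next round, worth 0.78 × 85.2672 = 66.508416 now. The founder offers 66.508416 and keeps 120 − 66.508416 = 53.491584.

53.49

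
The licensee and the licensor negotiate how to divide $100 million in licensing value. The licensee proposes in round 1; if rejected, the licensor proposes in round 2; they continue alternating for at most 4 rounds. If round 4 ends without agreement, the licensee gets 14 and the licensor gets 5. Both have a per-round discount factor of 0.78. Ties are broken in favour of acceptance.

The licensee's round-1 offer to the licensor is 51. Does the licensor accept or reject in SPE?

Work out the licensor's continuation value if the offer is rejected.
Round 4 (the licensor proposes): the licensee gets 14 if talks fail, so the licensor offers 14 and keeps 86.
Round 3 (the licensee proposes): the licensor can get 86 next round, worth 0.78 × 86 = 67.08 now. The licensee offers 67.08 and keeps 100 − 67.08 = 32.92.
Round 2 (the licensor proposes): the licensee can get 32.92 next round, worth 0.78 × 32.92 = 25.6776 now; the licensor offers that and keeps 74.3224.
So by rejecting in round 1, the licensor gets 74.3224 next round, worth 0.78 × 74.3224 = 57.971472 now.
Offer 51 < 57.971472, so the licensor rejects.

Reject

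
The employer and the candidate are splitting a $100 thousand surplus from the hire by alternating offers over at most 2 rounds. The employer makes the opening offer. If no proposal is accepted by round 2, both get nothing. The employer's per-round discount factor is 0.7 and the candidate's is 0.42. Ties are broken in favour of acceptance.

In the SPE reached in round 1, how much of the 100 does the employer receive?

58

Round 2 (the candidate proposes): rejection yields 0 for the employer; the candidate offers 0 and keeps 100.
Round 1 (the employer proposes): the candidate can get 100 next round, worth 0.42 × 100 = 42 now; the employer offers that and keeps 58.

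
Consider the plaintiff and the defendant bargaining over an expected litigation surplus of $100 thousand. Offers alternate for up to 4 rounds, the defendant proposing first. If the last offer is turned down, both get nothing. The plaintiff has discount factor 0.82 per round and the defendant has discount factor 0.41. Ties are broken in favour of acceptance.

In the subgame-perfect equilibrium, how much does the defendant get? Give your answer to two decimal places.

Solve by backward induction from round 4.
Round 4 (the plaintiff proposes): rejection yields 0 for the defendant; the plaintiff offers 0 and keeps 100.
Round 3 (the defendant proposes): the plaintiff can get 100 next round, worth 0.82 × 100 = 82 now, so the defendant offers 82, keeping 18.
Round 2 (the plaintiff proposes): the defendant can get 18 next round, worth 0.41 × 18 = 7.38 now; the plaintiff offers that and keeps 92.62.
Round 1 (the defendant proposes): the plaintiff can get 92.62 next round, worth 0.82 × 92.62 = 75.9484 now. The defendant offers 75.9484 and keeps 100 − 75.9484 = 24.0516.

24.05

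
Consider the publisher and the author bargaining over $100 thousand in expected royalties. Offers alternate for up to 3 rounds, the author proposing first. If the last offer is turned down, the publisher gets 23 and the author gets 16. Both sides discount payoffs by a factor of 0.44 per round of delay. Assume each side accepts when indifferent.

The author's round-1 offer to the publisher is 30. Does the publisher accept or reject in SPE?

Accept

Work out the publisher's continuation value if the offer is rejected.
Round 3 (the author proposes): the publisher gets 23 if talks fail, so the author offers 23 and keeps 77.
Round 2 (the publisher proposes): the author can get 77 next round, worth 0.44 × 77 = 33.88 now. The publisher offers 33.88 and keeps 100 − 33.88 = 66.12.
So by rejecting in round 1, the publisher gets 66.12 next round, worth 0.44 × 66.12 = 29.0928 now.
Offer 30 ≥ 29.0928, so the publisher accepts.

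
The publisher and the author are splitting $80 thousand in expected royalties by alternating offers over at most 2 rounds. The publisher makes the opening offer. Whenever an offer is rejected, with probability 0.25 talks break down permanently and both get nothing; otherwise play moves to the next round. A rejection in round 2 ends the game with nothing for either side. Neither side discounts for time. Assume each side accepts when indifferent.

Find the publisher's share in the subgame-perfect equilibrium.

20

Round 2 (the author proposes): rejection yields 0 for the publisher; the author offers 0 and keeps 80.
Round 1 (the publisher proposes): rejecting gives the author an expected 0.75 × 80 = 60; the publisher offers that and keeps 20.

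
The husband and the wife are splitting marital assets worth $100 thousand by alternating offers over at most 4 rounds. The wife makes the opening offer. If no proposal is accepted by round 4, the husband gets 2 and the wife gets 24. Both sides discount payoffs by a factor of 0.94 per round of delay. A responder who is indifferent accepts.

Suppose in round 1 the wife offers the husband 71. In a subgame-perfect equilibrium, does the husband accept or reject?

Work out the husband's continuation value if the offer is rejected.
Round 4 (the husband proposes): the wife gets 24 if talks fail, so the husband offers 24 and keeps 76.
Round 3 (the wife proposes): the husband can get 76 next round, worth 0.94 × 76 = 71.44 now, so the wife offers 71.44, keeping 28.56.
Round 2 (the husband proposes): the wife can get 28.56 next round, worth 0.94 × 28.56 = 26.8464 now, so the husband offers 26.8464, keeping 73.1536.
So by rejecting in round 1, the husband gets 73.1536 next round, worth 0.94 × 73.1536 = 68.764384 now.
Offer 71 ≥ 68.764384, so the husband accepts.

Accept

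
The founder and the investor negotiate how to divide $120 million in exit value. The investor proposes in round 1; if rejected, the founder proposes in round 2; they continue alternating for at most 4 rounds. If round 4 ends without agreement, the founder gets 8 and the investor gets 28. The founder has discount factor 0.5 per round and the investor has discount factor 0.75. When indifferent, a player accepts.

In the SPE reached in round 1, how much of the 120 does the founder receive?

Round 4 (the founder proposes): the investor gets 28 if talks fail, so the founder offers 28 and keeps 92.
Round 3 (the investor proposes): the founder can get 92 next round, worth 0.5 × 92 = 46 now. The investor offers 46 and keeps 120 − 46 = 74.
Round 2 (the founder proposes): the investor can get 74 next round, worth 0.75 × 74 = 55.5 now, so the founder offers 55.5, keeping 64.5.
Round 1 (the investor proposes): the founder can get 64.5 next round, worth 0.5 × 64.5 = 32.25 now. The investor offers 32.25 and keeps 120 − 32.25 = 87.75.

32.25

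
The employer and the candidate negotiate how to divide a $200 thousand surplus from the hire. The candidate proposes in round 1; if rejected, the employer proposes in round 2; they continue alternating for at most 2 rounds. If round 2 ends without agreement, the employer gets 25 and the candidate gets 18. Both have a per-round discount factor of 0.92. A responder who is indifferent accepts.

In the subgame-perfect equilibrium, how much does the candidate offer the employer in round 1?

By backward induction:
Round 2 (the employer proposes): the candidate gets 18 if talks fail, so the employer offers 18 and keeps 182.
Round 1 (the candidate proposes): the employer can get 182 next round, worth 0.92 × 182 = 167.44 now; the candidate offers that and keeps 32.56.

167.44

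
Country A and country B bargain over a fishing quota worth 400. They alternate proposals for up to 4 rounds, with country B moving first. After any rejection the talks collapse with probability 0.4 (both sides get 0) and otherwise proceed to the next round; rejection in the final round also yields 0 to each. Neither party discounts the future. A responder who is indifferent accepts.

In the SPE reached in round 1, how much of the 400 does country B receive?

Round 4 (country A proposes): rejection yields 0 for country B; country A offers 0 and keeps 400.
Round 3 (country B proposes): rejecting gives country A an expected 0.6 × 400 = 240, so country B offers 240, keeping 160.
Round 2 (country A proposes): rejecting gives country B an expected 0.6 × 160 = 96; country A offers that and keeps 304.
Round 1 (country B proposes): rejecting gives country A an expected 0.6 × 304 = 182.4; country B offers that and keeps 217.6.

217.6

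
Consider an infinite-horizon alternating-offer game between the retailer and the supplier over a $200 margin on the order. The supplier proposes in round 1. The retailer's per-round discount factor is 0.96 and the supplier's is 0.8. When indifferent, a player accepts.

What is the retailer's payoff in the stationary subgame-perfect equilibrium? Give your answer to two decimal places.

Let x be the supplier's share when the supplier proposes and y be the retailer's share when the retailer proposes.
The retailer accepts iff offered ≥ 0.96·y, so x = 200 − 0.96y. Symmetrically y = 200 − 0.8x.
Substituting: x = 200 − 0.96(200 − 0.8x), giving x(1 − 0.8·0.96) = 200(1 − 0.96).
So x = 200 × 0.04 / 0.232 ≈ 34.4828, and the retailer receives 200 − x ≈ 165.5172.

165.52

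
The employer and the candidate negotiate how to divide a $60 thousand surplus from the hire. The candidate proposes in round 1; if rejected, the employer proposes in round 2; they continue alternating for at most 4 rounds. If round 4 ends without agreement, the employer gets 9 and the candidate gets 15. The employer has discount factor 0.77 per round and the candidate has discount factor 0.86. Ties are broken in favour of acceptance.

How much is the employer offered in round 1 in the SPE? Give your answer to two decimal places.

Round 4 (the employer proposes): the candidate gets 15 if talks fail, so the employer offers 15 and keeps 45.
Round 3 (the candidate proposes): the employer can get 45 next round, worth 0.77 × 45 = 34.65 now; the candidate offers that and keeps 25.35.
Round 2 (the employer proposes): the candidate can get 25.35 next round, worth 0.86 × 25.35 = 21.801 now, so the employer offers 21.801, keeping 38.199.
Round 1 (the candidate proposes): the employer can get 38.199 next round, worth 0.77 × 38.199 = 29.41323 now, so the candidate offers 29.41323, keeping 30.58677.

29.41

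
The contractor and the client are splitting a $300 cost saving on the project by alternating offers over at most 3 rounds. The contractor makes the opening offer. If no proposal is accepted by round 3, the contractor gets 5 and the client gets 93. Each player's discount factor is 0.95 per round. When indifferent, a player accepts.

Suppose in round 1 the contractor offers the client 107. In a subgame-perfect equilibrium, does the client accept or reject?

Accept

Work out the client's continuation value if the offer is rejected.
Round 3 (the contractor proposes): the client gets 93 if talks fail, so the contractor offers 93 and keeps 207.
Round 2 (the client proposes): the contractor can get 207 next round, worth 0.95 × 207 = 196.65 now; the client offers that and keeps 103.35.
So by rejecting in round 1, the client gets 103.35 next round, worth 0.95 × 103.35 = 98.1825 now.
Offer 107 ≥ 98.1825, so the client accepts.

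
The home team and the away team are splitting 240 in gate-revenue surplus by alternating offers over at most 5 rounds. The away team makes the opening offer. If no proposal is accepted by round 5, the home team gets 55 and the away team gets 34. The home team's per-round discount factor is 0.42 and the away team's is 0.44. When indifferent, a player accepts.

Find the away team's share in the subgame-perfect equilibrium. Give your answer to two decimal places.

Round 5 (the away team proposes): the home team gets 55 if talks fail, so the away team offers 55 and keeps 185.
Round 4 (the home team proposes): the away team can get 185 next round, worth 0.44 × 185 = 81.4 now. The home team offers 81.4 and keeps 240 − 81.4 = 158.6.
Round 3 (the away team proposes): the home team can get 158.6 next round, worth 0.42 × 158.6 = 66.612 now. The away team offers 66.612 and keeps 240 − 66.612 = 173.388.
Round 2 (the home team proposes): the away team can get 173.388 next round, worth 0.44 × 173.388 = 76.29072 now, so the home team offers 76.29072, keeping 163.70928.
Round 1 (the away team proposes): the home team can get 163.70928 next round, worth 0.42 × 163.70928 = 68.7578976 now, so the away team offers 68.7578976, keeping 171.2421024.

171.24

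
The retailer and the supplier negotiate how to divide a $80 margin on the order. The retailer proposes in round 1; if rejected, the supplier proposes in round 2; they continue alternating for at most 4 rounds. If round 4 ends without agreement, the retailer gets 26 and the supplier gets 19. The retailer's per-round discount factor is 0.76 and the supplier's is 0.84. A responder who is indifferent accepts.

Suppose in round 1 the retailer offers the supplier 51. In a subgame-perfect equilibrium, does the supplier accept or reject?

Accept

Round 4 (the supplier proposes): the retailer gets 26 if talks fail, so the supplier offers 26 and keeps 54.
Round 3 (the retailer proposes): the supplier can get 54 next round, worth 0.84 × 54 = 45.36 now. The retailer offers 45.36 and keeps 80 − 45.36 = 34.64.
Round 2 (the supplier proposes): the retailer can get 34.64 next round, worth 0.76 × 34.64 = 26.3264 now. The supplier offers 26.3264 and keeps 80 − 26.3264 = 53.6736.
So by rejecting in round 1, the supplier gets 53.6736 next round, worth 0.84 × 53.6736 = 45.085824 now.
Offer 51 ≥ 45.085824, so the supplier accepts.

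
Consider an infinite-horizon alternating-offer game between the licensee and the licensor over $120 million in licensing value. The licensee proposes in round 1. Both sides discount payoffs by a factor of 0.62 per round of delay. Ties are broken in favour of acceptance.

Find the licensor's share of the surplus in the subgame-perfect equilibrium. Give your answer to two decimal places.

45.93

When the licensee proposes, the licensor accepts any offer worth at least 0.62 times what the licensor would get by proposing next round; and vice versa.
This gives x = 120 − 0.62y and y = 120 − 0.62x, where x and y are each side's share when it proposes.
Hence (1 − 0.62·0.62)x = 120(1 − 0.62), i.e. 0.6156·x = 45.6.
x ≈ 74.0741; the licensor's share is 120 − x ≈ 45.9259.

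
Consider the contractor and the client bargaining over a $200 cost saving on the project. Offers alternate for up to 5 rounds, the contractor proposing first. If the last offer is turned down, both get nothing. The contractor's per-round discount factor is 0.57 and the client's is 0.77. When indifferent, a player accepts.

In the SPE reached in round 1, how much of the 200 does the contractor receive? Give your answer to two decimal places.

Round 5 (the contractor proposes): rejection yields 0 for the client; the contractor offers 0 and keeps 200.
Round 4 (the client proposes): the contractor can get 200 next round, worth 0.57 × 200 = 114 now, so the client offers 114, keeping 86.
Round 3 (the contractor proposes): the client can get 86 next round, worth 0.77 × 86 = 66.22 now. The contractor offers 66.22 and keeps 200 − 66.22 = 133.78.
Round 2 (the client proposes): the contractor can get 133.78 next round, worth 0.57 × 133.78 = 76.2546 now. The client offers 76.2546 and keeps 200 − 76.2546 = 123.7454.
Round 1 (the contractor proposes): the client can get 123.7454 next round, worth 0.77 × 123.7454 = 95.283958 now. The contractor offers 95.283958 and keeps 200 − 95.283958 = 104.716042.

104.72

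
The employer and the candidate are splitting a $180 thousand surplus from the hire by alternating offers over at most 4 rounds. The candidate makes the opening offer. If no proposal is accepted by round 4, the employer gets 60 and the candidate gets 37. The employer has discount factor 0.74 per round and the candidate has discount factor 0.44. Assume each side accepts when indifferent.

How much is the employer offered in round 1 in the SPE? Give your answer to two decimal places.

Round 4 (the employer proposes): the candidate gets 37 if talks fail, so the employer offers 37 and keeps 143.
Round 3 (the candidate proposes): the employer can get 143 next round, worth 0.74 × 143 = 105.82 now, so the candidate offers 105.82, keeping 74.18.
Round 2 (the employer proposes): the candidate can get 74.18 next round, worth 0.44 × 74.18 = 32.6392 now. The employer offers 32.6392 and keeps 180 − 32.6392 = 147.3608.
Round 1 (the candidate proposes): the employer can get 147.3608 next round, worth 0.74 × 147.3608 = 109.046992 now; the candidate offers that and keeps 70.953008.

109.05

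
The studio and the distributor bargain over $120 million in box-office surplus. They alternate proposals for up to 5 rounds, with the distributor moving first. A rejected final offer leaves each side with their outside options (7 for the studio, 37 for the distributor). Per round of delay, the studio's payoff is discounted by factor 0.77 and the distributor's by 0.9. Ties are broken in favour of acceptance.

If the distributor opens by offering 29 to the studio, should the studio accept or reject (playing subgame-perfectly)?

Accept

Round 5 (the distributor proposes): the studio gets 7 if talks fail, so the distributor offers 7 and keeps 113.
Round 4 (the studio proposes): the distributor can get 113 next round, worth 0.9 × 113 = 101.7 now. The studio offers 101.7 and keeps 120 − 101.7 = 18.3.
Round 3 (the distributor proposes): the studio can get 18.3 next round, worth 0.77 × 18.3 = 14.091 now, so the distributor offers 14.091, keeping 105.909.
Round 2 (the studio proposes): the distributor can get 105.909 next round, worth 0.9 × 105.909 = 95.3181 now; the studio offers that and keeps 24.6819.
So by rejecting in round 1, the studio gets 24.6819 next round, worth 0.77 × 24.6819 = 19.005063 now.
Offer 29 ≥ 19.005063, so the studio accepts.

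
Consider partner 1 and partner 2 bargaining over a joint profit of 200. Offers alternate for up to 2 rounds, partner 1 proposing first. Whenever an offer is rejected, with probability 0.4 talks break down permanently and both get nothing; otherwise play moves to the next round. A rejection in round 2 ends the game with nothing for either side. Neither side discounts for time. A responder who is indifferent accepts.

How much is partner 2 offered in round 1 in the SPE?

Round 2 (partner 2 proposes): rejection yields 0 for partner 1; partner 2 offers 0 and keeps 200.
Round 1 (partner 1 proposes): rejecting gives partner 2 an expected 0.6 × 200 = 120; partner 1 offers that and keeps 80.

120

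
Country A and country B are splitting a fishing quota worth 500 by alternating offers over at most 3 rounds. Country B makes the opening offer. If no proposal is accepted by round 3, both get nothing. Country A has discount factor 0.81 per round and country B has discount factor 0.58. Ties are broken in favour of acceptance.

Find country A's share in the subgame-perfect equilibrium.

170.1

Round 3 (country B proposes): rejection yields 0 for country A; country B offers 0 and keeps 500.
Round 2 (country A proposes): country B can get 500 next round, worth 0.58 × 500 = 290 now; country A offers that and keeps 210.
Round 1 (country B proposes): country A can get 210 next round, worth 0.81 × 210 = 170.1 now. Country B offers 170.1 and keeps 500 − 170.1 = 329.9.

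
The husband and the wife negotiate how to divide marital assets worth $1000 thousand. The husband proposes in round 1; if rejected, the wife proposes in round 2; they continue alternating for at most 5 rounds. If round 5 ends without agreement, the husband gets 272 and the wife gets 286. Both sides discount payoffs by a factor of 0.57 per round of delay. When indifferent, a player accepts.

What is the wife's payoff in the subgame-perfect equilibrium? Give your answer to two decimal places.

354.92

Round 5 (the husband proposes): the wife gets 286 if talks fail, so the husband offers 286 and keeps 714.
Round 4 (the wife proposes): the husband can get 714 next round, worth 0.57 × 714 = 406.98 now. The wife offers 406.98 and keeps 1000 − 406.98 = 593.02.
Round 3 (the husband proposes): the wife can get 593.02 next round, worth 0.57 × 593.02 = 338.0214 now, so the husband offers 338.0214, keeping 661.9786.
Round 2 (the wife proposes): the husband can get 661.9786 next round, worth 0.57 × 661.9786 = 377.327802 now, so the wife offers 377.327802, keeping 622.672198.
Round 1 (the husband proposes): the wife can get 622.672198 next round, worth 0.57 × 622.672198 = 354.92315286 now, so the husband offers 354.92315286, keeping 645.07684714.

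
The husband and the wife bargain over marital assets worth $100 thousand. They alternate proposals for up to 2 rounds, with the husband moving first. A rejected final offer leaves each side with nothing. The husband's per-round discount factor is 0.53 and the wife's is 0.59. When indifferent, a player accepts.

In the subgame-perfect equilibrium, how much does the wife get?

Round 2 (the wife proposes): the husband will accept anything ≥ 0, so the wife offers 0 and keeps 100.
Round 1 (the husband proposes): the wife can get 100 next round, worth 0.59 × 100 = 59 now, so the husband offers 59, keeping 41.

59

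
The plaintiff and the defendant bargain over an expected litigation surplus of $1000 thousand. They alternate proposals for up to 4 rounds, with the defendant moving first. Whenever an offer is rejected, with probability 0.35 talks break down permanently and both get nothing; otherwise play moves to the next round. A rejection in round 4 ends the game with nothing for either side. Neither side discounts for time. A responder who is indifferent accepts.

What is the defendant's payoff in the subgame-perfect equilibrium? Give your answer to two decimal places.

497.88

Round 4 (the plaintiff proposes): the defendant will accept anything ≥ 0, so the plaintiff offers 0 and keeps 1000.
Round 3 (the defendant proposes): rejecting gives the plaintiff an expected 0.65 × 1000 = 650, so the defendant offers 650, keeping 350.
Round 2 (the plaintiff proposes): rejecting gives the defendant an expected 0.65 × 350 = 227.5. The plaintiff offers 227.5 and keeps 1000 − 227.5 = 772.5.
Round 1 (the defendant proposes): rejecting gives the plaintiff an expected 0.65 × 772.5 = 502.125, so the defendant offers 502.125, keeping 497.875.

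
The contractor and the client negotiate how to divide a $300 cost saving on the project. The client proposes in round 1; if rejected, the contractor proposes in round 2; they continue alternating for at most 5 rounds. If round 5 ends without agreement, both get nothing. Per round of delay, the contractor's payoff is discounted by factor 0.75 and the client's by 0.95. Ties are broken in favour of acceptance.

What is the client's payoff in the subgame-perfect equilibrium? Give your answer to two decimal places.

280.73

Work backward from the last round.
Round 5 (the client proposes): the contractor will accept anything ≥ 0, so the client offers 0 and keeps 300.
Round 4 (the contractor proposes): the client can get 300 next round, worth 0.95 × 300 = 285 now, so the contractor offers 285, keeping 15.
Round 3 (the client proposes): the contractor can get 15 next round, worth 0.75 × 15 = 11.25 now; the client offers that and keeps 288.75.
Round 2 (the contractor proposes): the client can get 288.75 next round, worth 0.95 × 288.75 = 274.3125 now; the contractor offers that and keeps 25.6875.
Round 1 (the client proposes): the contractor can get 25.6875 next round, worth 0.75 × 25.6875 = 19.265625 now, so the client offers 19.265625, keeping 280.734375.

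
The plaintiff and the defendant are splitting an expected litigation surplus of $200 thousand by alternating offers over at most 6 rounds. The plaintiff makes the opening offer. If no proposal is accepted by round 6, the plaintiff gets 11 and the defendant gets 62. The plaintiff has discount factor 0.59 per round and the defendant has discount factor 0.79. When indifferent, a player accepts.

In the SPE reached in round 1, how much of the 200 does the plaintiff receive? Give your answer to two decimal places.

Solve by backward induction from round 6.
Round 6 (the defendant proposes): the plaintiff gets 11 if talks fail, so the defendant offers 11 and keeps 189.
Round 5 (the plaintiff proposes): the defendant can get 189 next round, worth 0.79 × 189 = 149.31 now. The plaintiff offers 149.31 and keeps 200 − 149.31 = 50.69.
Round 4 (the defendant proposes): the plaintiff can get 50.69 next round, worth 0.59 × 50.69 = 29.9071 now. The defendant offers 29.9071 and keeps 200 − 29.9071 = 170.0929.
Round 3 (the plaintiff proposes): the defendant can get 170.0929 next round, worth 0.79 × 170.0929 = 134.373391 now, so the plaintiff offers 134.373391, keeping 65.626609.
Round 2 (the defendant proposes): the plaintiff can get 65.626609 next round, worth 0.59 × 65.626609 = 38.71969931 now. The defendant offers 38.71969931 and keeps 200 − 38.71969931 = 161.28030069.
Round 1 (the plaintiff proposes): the defendant can get 161.28030069 next round, worth 0.79 × 161.28030069 = 127.4114375451 now. The plaintiff offers 127.4114375451 and keeps 200 − 127.4114375451 = 72.5885624549.

72.59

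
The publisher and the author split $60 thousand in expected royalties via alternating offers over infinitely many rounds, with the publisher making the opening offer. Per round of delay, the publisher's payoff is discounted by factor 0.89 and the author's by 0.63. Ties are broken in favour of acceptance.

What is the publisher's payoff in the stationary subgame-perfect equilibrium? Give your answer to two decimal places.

In a stationary SPE each proposer offers the other exactly their discounted continuation value.
If the publisher keeps x when proposing and the author keeps y when proposing, then x = 60 − 0.63y and y = 60 − 0.89x.
Solving: x = 60(1 − 0.63) / (1 − 0.89·0.63) = 22.2 / 0.4393 ≈ 50.5349.
The author gets 60 − 50.5349 ≈ 9.4651.

50.53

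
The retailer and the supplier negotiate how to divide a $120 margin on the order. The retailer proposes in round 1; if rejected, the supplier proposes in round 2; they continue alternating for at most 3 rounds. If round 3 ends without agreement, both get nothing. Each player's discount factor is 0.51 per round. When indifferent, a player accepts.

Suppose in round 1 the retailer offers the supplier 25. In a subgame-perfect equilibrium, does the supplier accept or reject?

Round 3 (the retailer proposes): the supplier will accept anything ≥ 0, so the retailer offers 0 and keeps 120.
Round 2 (the supplier proposes): the retailer can get 120 next round, worth 0.51 × 120 = 61.2 now. The supplier offers 61.2 and keeps 120 − 61.2 = 58.8.
So by rejecting in round 1, the supplier gets 58.8 next round, worth 0.51 × 58.8 = 29.988 now.
Offer 25 < 29.988, so the supplier rejects.

Reject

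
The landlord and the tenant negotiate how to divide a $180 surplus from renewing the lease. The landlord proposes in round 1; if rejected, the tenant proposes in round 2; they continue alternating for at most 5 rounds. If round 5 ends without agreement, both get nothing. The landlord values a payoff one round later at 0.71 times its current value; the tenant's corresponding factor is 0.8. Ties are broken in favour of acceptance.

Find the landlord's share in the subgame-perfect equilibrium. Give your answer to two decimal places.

By backward induction:
Round 5 (the landlord proposes): rejection yields 0 for the tenant; the landlord offers 0 and keeps 180.
Round 4 (the tenant proposes): the landlord can get 180 next round, worth 0.71 × 180 = 127.8 now, so the tenant offers 127.8, keeping 52.2.
Round 3 (the landlord proposes): the tenant can get 52.2 next round, worth 0.8 × 52.2 = 41.76 now; the landlord offers that and keeps 138.24.
Round 2 (the tenant proposes): the landlord can get 138.24 next round, worth 0.71 × 138.24 = 98.1504 now. The tenant offers 98.1504 and keeps 180 − 98.1504 = 81.8496.
Round 1 (the landlord proposes): the tenant can get 81.8496 next round, worth 0.8 × 81.8496 = 65.47968 now; the landlord offers that and keeps 114.52032.

114.52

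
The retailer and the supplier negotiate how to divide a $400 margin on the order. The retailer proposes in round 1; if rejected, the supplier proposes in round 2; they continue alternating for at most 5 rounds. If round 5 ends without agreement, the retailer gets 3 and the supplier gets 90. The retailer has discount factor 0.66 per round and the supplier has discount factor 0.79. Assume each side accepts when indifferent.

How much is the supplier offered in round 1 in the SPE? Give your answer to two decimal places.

187.93

Round 5 (the retailer proposes): the supplier gets 90 if talks fail, so the retailer offers 90 and keeps 310.
Round 4 (the supplier proposes): the retailer can get 310 next round, worth 0.66 × 310 = 204.6 now. The supplier offers 204.6 and keeps 400 − 204.6 = 195.4.
Round 3 (the retailer proposes): the supplier can get 195.4 next round, worth 0.79 × 195.4 = 154.366 now, so the retailer offers 154.366, keeping 245.634.
Round 2 (the supplier proposes): the retailer can get 245.634 next round, worth 0.66 × 245.634 = 162.11844 now; the supplier offers that and keeps 237.88156.
Round 1 (the retailer proposes): the supplier can get 237.88156 next round, worth 0.79 × 237.88156 = 187.9264324 now, so the retailer offers 187.9264324, keeping 212.0735676.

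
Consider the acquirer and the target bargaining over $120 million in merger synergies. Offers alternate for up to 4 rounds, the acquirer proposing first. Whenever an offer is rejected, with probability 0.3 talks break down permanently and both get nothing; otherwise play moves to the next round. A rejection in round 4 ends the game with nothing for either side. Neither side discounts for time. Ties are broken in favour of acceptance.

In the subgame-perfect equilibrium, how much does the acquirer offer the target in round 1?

66.36

By backward induction:
Round 4 (the target proposes): the acquirer will accept anything ≥ 0, so the target offers 0 and keeps 120.
Round 3 (the acquirer proposes): rejecting gives the target an expected 0.7 × 120 = 84; the acquirer offers that and keeps 36.
Round 2 (the target proposes): rejecting gives the acquirer an expected 0.7 × 36 = 25.2; the target offers that and keeps 94.8.
Round 1 (the acquirer proposes): rejecting gives the target an expected 0.7 × 94.8 = 66.36, so the acquirer offers 66.36, keeping 53.64.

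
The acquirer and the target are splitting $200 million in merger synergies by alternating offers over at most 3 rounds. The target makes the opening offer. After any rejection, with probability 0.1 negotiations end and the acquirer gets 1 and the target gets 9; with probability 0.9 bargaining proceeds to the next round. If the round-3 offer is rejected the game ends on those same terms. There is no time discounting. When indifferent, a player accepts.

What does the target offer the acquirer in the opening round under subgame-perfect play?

18.1

By backward induction:
Round 3 (the target proposes): the acquirer gets 1 if talks fail, so the target offers 1 and keeps 199.
Round 2 (the acquirer proposes): rejecting gives the target an expected 0.9 × 199 + 0.1 × 9 = 180. The acquirer offers 180 and keeps 200 − 180 = 20.
Round 1 (the target proposes): rejecting gives the acquirer an expected 0.9 × 20 + 0.1 × 1 = 18.1. The target offers 18.1 and keeps 200 − 18.1 = 181.9.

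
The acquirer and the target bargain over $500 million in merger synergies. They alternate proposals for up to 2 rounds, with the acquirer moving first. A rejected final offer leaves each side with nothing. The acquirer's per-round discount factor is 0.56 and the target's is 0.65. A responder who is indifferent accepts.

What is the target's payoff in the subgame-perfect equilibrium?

325

Round 2 (the target proposes): rejection yields 0 for the acquirer; the target offers 0 and keeps 500.
Round 1 (the acquirer proposes): the target can get 500 next round, worth 0.65 × 500 = 325 now; the acquirer offers that and keeps 175.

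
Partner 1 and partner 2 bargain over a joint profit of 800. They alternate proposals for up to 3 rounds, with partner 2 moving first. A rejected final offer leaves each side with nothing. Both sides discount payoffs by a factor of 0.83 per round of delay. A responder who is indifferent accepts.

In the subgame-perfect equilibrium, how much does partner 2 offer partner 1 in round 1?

Round 3 (partner 2 proposes): partner 1 will accept anything ≥ 0, so partner 2 offers 0 and keeps 800.
Round 2 (partner 1 proposes): partner 2 can get 800 next round, worth 0.83 × 800 = 664 now; partner 1 offers that and keeps 136.
Round 1 (partner 2 proposes): partner 1 can get 136 next round, worth 0.83 × 136 = 112.88 now, so partner 2 offers 112.88, keeping 687.12.

112.88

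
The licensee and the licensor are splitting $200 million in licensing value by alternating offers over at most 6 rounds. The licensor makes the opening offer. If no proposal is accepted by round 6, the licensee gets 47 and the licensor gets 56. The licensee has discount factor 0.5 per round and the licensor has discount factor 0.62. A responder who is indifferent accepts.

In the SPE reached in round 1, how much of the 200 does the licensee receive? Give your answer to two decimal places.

By backward induction:
Round 6 (the licensee proposes): the licensor gets 56 if talks fail, so the licensee offers 56 and keeps 144.
Round 5 (the licensor proposes): the licensee can get 144 next round, worth 0.5 × 144 = 72 now; the licensor offers that and keeps 128.
Round 4 (the licensee proposes): the licensor can get 128 next round, worth 0.62 × 128 = 79.36 now. The licensee offers 79.36 and keeps 200 − 79.36 = 120.64.
Round 3 (the licensor proposes): the licensee can get 120.64 next round, worth 0.5 × 120.64 = 60.32 now, so the licensor offers 60.32, keeping 139.68.
Round 2 (the licensee proposes): the licensor can get 139.68 next round, worth 0.62 × 139.68 = 86.6016 now; the licensee offers that and keeps 113.3984.
Round 1 (the licensor proposes): the licensee can get 113.3984 next round, worth 0.5 × 113.3984 = 56.6992 now; the licensor offers that and keeps 143.3008.

56.70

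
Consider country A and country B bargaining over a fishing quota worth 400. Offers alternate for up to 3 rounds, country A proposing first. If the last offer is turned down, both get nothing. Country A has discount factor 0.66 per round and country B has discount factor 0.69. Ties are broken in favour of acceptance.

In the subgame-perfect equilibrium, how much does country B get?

93.84

By backward induction:
Round 3 (country A proposes): rejection yields 0 for country B; country A offers 0 and keeps 400.
Round 2 (country B proposes): country A can get 400 next round, worth 0.66 × 400 = 264 now; country B offers that and keeps 136.
Round 1 (country A proposes): country B can get 136 next round, worth 0.69 × 136 = 93.84 now, so country A offers 93.84, keeping 306.16.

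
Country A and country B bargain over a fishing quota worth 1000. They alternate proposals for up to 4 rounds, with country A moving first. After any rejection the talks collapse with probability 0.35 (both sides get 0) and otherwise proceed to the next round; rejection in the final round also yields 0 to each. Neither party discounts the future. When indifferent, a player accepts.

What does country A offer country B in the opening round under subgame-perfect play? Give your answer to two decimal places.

By backward induction:
Round 4 (country B proposes): rejection yields 0 for country A; country B offers 0 and keeps 1000.
Round 3 (country A proposes): rejecting gives country B an expected 0.65 × 1000 = 650. Country A offers 650 and keeps 1000 − 650 = 350.
Round 2 (country B proposes): rejecting gives country A an expected 0.65 × 350 = 227.5; country B offers that and keeps 772.5.
Round 1 (country A proposes): rejecting gives country B an expected 0.65 × 772.5 = 502.125. Country A offers 502.125 and keeps 1000 − 502.125 = 497.875.

502.13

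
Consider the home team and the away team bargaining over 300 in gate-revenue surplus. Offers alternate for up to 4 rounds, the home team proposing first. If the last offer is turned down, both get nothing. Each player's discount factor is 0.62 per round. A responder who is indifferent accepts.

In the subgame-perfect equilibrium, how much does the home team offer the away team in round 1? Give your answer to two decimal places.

Round 4 (the away team proposes): the home team will accept anything ≥ 0, so the away team offers 0 and keeps 300.
Round 3 (the home team proposes): the away team can get 300 next round, worth 0.62 × 300 = 186 now; the home team offers that and keeps 114.
Round 2 (the away team proposes): the home team can get 114 next round, worth 0.62 × 114 = 70.68 now, so the away team offers 70.68, keeping 229.32.
Round 1 (the home team proposes): the away team can get 229.32 next round, worth 0.62 × 229.32 = 142.1784 now. The home team offers 142.1784 and keeps 300 − 142.1784 = 157.8216.

142.18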